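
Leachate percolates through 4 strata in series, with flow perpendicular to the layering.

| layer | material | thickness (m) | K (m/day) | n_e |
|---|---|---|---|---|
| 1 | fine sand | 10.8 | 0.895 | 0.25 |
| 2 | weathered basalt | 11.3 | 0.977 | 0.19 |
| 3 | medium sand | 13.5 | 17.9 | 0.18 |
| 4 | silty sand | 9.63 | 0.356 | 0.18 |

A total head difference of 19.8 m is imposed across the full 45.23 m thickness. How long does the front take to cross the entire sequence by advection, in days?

23.4

With flow normal to the layers, continuity requires the same specific discharge q through every layer.
Σ(b_i/K_i) = 10.8/0.895 + 11.3/0.977 + 13.5/17.9 + 9.63/0.356 = 51.44 d.
q = Δh / Σ(b_i/K_i) = 19.8 / 51.44 = 0.3849 m/day.
In each layer the seepage velocity is v_i = q/n_i, so the layer transit time is t_i = b_i·n_i / q:
  layer 1 (fine sand): t_1 = 10.8 × 0.25 / 0.3849 = 7.014 d
  layer 2 (weathered basalt): t_2 = 11.3 × 0.19 / 0.3849 = 5.578 d
  layer 3 (medium sand): t_3 = 13.5 × 0.18 / 0.3849 = 6.313 d
  layer 4 (silty sand): t_4 = 9.63 × 0.18 / 0.3849 = 4.503 d
Total t = Σ t_i = 23.41 days.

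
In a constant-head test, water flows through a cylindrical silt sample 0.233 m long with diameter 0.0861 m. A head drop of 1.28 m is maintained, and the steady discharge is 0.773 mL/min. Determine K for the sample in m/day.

Cross-sectional area A = π·(d/2)² = π × (0.0861/2)² = 0.005822 m².
Convert discharge: 0.773 mL/min = 1.288e-08 m³/s.
Darcy's law rearranged: K = Q·L / (A·Δh) = 1.288e-08 × 0.233 / (0.005822 × 1.28) = 4.028e-07 m/s = 0.03480 m/day.

0.0348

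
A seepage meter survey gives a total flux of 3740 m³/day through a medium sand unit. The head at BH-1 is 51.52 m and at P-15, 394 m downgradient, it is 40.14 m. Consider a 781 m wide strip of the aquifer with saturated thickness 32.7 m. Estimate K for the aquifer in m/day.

Cross-sectional area A = 781 × 32.7 = 25539 m².
Hydraulic gradient i = (51.52 − 40.14) / 394 = 11.38 / 394 = 0.02888.
From Q = K·A·i, K = Q / (A·i) = 3740 / (25539 × 0.02888) = 5.070 m/day.

5.07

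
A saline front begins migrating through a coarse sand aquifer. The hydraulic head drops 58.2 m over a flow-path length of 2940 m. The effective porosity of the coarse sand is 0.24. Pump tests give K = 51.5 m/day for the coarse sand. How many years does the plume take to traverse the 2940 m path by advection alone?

Hydraulic gradient i = Δh / L = 58.2 / 2940 = 0.01980.
Darcy flux q = K · i = 51.50 × 0.01980 = 1.019 m/day.
Seepage velocity v = q / n_e = 1.019 / 0.24 = 4.248 m/day.
Travel time t = L / v = 2940 / 4.248 = 692.1 days = 1.895 years.

1.89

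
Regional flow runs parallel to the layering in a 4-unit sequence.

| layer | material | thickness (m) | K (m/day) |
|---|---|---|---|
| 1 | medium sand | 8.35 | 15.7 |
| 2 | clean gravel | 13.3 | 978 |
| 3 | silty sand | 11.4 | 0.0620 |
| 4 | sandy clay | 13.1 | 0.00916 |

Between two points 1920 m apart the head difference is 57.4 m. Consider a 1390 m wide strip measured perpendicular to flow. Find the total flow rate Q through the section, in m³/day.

546000

Flow is parallel to layering, so each bed carries its own Darcy discharge and the transmissivities add.
Σ(K_i·b_i) = 15.7×8.35 + 978×13.3 + 0.0620×11.4 + 0.00916×13.1 = 13139 m²/day.
Hydraulic gradient i = Δh / L = 57.4 / 1920 = 0.02990.
Q = Σ(K_i·b_i) · W · i = 13139 × 1390 × 0.02990 = 5.460e+05 m³/day.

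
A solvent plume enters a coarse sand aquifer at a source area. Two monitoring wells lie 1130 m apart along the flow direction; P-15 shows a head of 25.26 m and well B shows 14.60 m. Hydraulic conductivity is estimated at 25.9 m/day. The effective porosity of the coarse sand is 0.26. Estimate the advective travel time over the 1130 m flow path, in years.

Hydraulic gradient i = (25.26 − 14.60) / 1130 = 10.66 / 1130 = 0.009434.
Darcy flux q = K · i = 25.90 × 0.009434 = 0.2443 m/day.
Seepage velocity v = q / n_e = 0.2443 / 0.26 = 0.9397 m/day.
Travel time t = L / v = 1130 / 0.9397 = 1202 days = 3.292 years.

3.29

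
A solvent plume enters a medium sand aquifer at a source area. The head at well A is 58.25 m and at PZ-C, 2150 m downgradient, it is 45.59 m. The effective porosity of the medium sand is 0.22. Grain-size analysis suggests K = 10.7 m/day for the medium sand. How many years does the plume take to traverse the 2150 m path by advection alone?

Hydraulic gradient i = (58.25 − 45.59) / 2150 = 12.66 / 2150 = 0.005888.
Darcy flux q = K · i = 10.70 × 0.005888 = 0.06301 m/day.
Seepage velocity v = q / n_e = 0.06301 / 0.22 = 0.2864 m/day.
Travel time t = L / v = 2150 / 0.2864 = 7507 days = 20.55 years.

20.6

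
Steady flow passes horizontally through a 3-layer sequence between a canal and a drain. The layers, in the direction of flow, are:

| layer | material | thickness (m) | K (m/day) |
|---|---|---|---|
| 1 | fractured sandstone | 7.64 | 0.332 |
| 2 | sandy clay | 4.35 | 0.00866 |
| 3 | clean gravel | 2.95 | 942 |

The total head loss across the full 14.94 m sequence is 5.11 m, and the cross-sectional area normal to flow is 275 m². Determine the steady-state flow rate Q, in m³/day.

Flow is perpendicular to layering, so the layers act in series and the equivalent K is the thickness-weighted harmonic mean.
Total thickness L = 7.64 + 4.35 + 2.95 = 14.94 m.
Σ(b_i/K_i) = 7.64/0.332 + 4.35/0.00866 + 2.95/942 = 525.3 d.
K_eq = L / Σ(b_i/K_i) = 14.94 / 525.3 = 0.02844 m/day.
Q = K_eq · A · (Δh/L) = 0.02844 × 275 × (5.11/14.94) = 2.675 m³/day.

2.68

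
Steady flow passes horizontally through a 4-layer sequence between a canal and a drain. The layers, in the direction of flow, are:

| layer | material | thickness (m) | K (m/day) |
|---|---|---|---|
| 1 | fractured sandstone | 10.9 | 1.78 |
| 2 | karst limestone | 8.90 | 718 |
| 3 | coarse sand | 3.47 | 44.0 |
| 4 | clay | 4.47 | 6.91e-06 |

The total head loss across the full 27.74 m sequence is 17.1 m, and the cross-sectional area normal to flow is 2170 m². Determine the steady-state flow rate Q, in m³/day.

Flow is perpendicular to layering, so the layers act in series and the equivalent K is the thickness-weighted harmonic mean.
Total thickness L = 10.9 + 8.90 + 3.47 + 4.47 = 27.74 m.
Σ(b_i/K_i) = 10.9/1.78 + 8.90/718 + 3.47/44.0 + 4.47/6.91e-06 = 6.469e+05 d.
K_eq = L / Σ(b_i/K_i) = 27.74 / 6.469e+05 = 4.288e-05 m/day.
Q = K_eq · A · (Δh/L) = 4.288e-05 × 2170 × (17.1/27.74) = 0.05736 m³/day.

0.0574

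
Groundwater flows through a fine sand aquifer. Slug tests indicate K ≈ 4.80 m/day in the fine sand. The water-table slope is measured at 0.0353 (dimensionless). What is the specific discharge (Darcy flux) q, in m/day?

Hydraulic gradient i = 0.0353.
Specific discharge q = K · i = 4.800 × 0.03530 = 0.1694 m/day.

0.169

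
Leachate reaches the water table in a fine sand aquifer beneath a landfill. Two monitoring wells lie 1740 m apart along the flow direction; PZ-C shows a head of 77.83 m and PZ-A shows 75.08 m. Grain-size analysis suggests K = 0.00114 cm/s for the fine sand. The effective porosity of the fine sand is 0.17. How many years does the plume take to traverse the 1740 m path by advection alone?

Convert K: 0.00114 cm/s × 864 = 0.9850 m/day.
Hydraulic gradient i = (77.83 − 75.08) / 1740 = 2.75 / 1740 = 0.001580.
Darcy flux q = K · i = 0.9850 × 0.001580 = 0.001557 m/day.
Seepage velocity v = q / n_e = 0.001557 / 0.17 = 0.009157 m/day.
Travel time t = L / v = 1740 / 0.009157 = 1.900e+05 days = 520.2 years.

520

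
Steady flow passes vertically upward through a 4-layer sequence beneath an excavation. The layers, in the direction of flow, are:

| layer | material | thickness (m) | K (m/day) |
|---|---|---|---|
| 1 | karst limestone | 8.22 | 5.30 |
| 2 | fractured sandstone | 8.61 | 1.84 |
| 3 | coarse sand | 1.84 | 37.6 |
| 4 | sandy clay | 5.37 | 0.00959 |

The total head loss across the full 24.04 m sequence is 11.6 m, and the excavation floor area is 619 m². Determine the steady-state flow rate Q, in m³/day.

Flow is perpendicular to layering, so the layers act in series and the equivalent K is the thickness-weighted harmonic mean.
Total thickness L = 8.22 + 8.61 + 1.84 + 5.37 = 24.04 m.
Σ(b_i/K_i) = 8.22/5.30 + 8.61/1.84 + 1.84/37.6 + 5.37/0.00959 = 566.2 d.
K_eq = L / Σ(b_i/K_i) = 24.04 / 566.2 = 0.04246 m/day.
Q = K_eq · A · (Δh/L) = 0.04246 × 619 × (11.6/24.04) = 12.68 m³/day.

12.7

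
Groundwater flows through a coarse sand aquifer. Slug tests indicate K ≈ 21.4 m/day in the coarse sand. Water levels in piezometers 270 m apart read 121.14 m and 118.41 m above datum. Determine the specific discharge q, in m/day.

Hydraulic gradient i = (121.14 − 118.41) / 270 = 2.73 / 270 = 0.01011.
Specific discharge q = K · i = 21.40 × 0.01011 = 0.2164 m/day.

0.216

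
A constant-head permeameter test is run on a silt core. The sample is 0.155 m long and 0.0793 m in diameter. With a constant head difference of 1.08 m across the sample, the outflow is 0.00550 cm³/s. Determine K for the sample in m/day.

Cross-sectional area A = π·(d/2)² = π × (0.0793/2)² = 0.004939 m².
Convert discharge: 0.00550 cm³/s = 5.500e-09 m³/s.
Darcy's law rearranged: K = Q·L / (A·Δh) = 5.500e-09 × 0.155 / (0.004939 × 1.08) = 1.598e-07 m/s = 0.01381 m/day.

0.0138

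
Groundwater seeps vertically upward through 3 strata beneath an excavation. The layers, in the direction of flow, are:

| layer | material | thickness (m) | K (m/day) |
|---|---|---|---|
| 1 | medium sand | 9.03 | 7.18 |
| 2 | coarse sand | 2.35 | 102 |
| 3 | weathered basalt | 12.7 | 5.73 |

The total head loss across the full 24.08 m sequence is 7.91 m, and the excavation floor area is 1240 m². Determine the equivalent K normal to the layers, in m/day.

Flow is perpendicular to layering, so the layers act in series and the equivalent K is the thickness-weighted harmonic mean.
Total thickness L = 9.03 + 2.35 + 12.7 = 24.08 m.
Σ(b_i/K_i) = 9.03/7.18 + 2.35/102 + 12.7/5.73 = 3.497 d.
K_eq = L / Σ(b_i/K_i) = 24.08 / 3.497 = 6.886 m/day.

6.89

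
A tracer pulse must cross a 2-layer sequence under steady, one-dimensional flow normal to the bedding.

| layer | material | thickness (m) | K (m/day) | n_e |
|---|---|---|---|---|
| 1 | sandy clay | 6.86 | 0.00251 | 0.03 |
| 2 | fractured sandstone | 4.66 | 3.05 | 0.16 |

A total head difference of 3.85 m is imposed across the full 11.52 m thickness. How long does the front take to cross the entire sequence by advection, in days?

676

With flow normal to the layers, continuity requires the same specific discharge q through every layer.
Σ(b_i/K_i) = 6.86/0.00251 + 4.66/3.05 = 2735 d.
q = Δh / Σ(b_i/K_i) = 3.85 / 2735 = 0.001408 m/day.
In each layer the seepage velocity is v_i = q/n_i, so the layer transit time is t_i = b_i·n_i / q:
  layer 1 (sandy clay): t_1 = 6.86 × 0.03 / 0.001408 = 146.2 d
  layer 2 (fractured sandstone): t_2 = 4.66 × 0.16 / 0.001408 = 529.6 d
Total t = Σ t_i = 675.8 days.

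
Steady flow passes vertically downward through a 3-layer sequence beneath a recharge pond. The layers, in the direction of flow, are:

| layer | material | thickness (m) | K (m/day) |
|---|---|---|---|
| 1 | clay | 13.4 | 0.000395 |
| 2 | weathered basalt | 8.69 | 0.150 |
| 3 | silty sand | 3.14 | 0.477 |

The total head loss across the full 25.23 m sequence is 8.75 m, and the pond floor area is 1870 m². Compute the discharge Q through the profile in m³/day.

Flow is perpendicular to layering, so the layers act in series and the equivalent K is the thickness-weighted harmonic mean.
Total thickness L = 13.4 + 8.69 + 3.14 = 25.23 m.
Σ(b_i/K_i) = 13.4/0.000395 + 8.69/0.150 + 3.14/0.477 = 33989 d.
K_eq = L / Σ(b_i/K_i) = 25.23 / 33989 = 0.0007423 m/day.
Q = K_eq · A · (Δh/L) = 0.0007423 × 1870 × (8.75/25.23) = 0.4814 m³/day.

0.481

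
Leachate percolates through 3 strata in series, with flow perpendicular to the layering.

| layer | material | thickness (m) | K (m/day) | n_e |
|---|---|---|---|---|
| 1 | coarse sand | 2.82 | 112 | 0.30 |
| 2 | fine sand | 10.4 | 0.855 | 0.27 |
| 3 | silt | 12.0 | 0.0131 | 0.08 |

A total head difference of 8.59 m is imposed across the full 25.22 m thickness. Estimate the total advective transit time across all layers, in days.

499

With flow normal to the layers, continuity requires the same specific discharge q through every layer.
Σ(b_i/K_i) = 2.82/112 + 10.4/0.855 + 12.0/0.0131 = 928.2 d.
q = Δh / Σ(b_i/K_i) = 8.59 / 928.2 = 0.009254 m/day.
In each layer the seepage velocity is v_i = q/n_i, so the layer transit time is t_i = b_i·n_i / q:
  layer 1 (coarse sand): t_1 = 2.82 × 0.30 / 0.009254 = 91.42 d
  layer 2 (fine sand): t_2 = 10.4 × 0.27 / 0.009254 = 303.4 d
  layer 3 (silt): t_3 = 12.0 × 0.08 / 0.009254 = 103.7 d
Total t = Σ t_i = 498.6 days.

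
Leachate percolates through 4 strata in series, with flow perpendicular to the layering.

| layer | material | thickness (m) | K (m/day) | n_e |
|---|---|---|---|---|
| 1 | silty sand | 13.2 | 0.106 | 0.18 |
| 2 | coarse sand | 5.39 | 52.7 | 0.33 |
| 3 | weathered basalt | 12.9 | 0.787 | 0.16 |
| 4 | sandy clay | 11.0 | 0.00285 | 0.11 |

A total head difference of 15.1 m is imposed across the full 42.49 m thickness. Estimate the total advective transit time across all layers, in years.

5.39

With flow normal to the layers, continuity requires the same specific discharge q through every layer.
Σ(b_i/K_i) = 13.2/0.106 + 5.39/52.7 + 12.9/0.787 + 11.0/0.00285 = 4001 d.
q = Δh / Σ(b_i/K_i) = 15.1 / 4001 = 0.003774 m/day.
In each layer the seepage velocity is v_i = q/n_i, so the layer transit time is t_i = b_i·n_i / q:
  layer 1 (silty sand): t_1 = 13.2 × 0.18 / 0.003774 = 629.5 d
  layer 2 (coarse sand): t_2 = 5.39 × 0.33 / 0.003774 = 471.3 d
  layer 3 (weathered basalt): t_3 = 12.9 × 0.16 / 0.003774 = 546.8 d
  layer 4 (sandy clay): t_4 = 11.0 × 0.11 / 0.003774 = 320.6 d
Total t = Σ t_i = 1968 days = 5.389 years.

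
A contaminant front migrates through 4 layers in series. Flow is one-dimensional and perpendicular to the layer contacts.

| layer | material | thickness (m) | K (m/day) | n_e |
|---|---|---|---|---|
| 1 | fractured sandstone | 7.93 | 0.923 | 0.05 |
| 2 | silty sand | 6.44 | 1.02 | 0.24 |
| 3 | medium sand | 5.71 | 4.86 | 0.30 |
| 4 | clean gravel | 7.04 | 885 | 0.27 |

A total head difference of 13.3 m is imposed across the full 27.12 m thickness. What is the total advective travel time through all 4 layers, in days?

With flow normal to the layers, continuity requires the same specific discharge q through every layer.
Σ(b_i/K_i) = 7.93/0.923 + 6.44/1.02 + 5.71/4.86 + 7.04/885 = 16.09 d.
q = Δh / Σ(b_i/K_i) = 13.3 / 16.09 = 0.8267 m/day.
In each layer the seepage velocity is v_i = q/n_i, so the layer transit time is t_i = b_i·n_i / q:
  layer 1 (fractured sandstone): t_1 = 7.93 × 0.05 / 0.8267 = 0.4796 d
  layer 2 (silty sand): t_2 = 6.44 × 0.24 / 0.8267 = 1.870 d
  layer 3 (medium sand): t_3 = 5.71 × 0.30 / 0.8267 = 2.072 d
  layer 4 (clean gravel): t_4 = 7.04 × 0.27 / 0.8267 = 2.299 d
Total t = Σ t_i = 6.721 days.

6.72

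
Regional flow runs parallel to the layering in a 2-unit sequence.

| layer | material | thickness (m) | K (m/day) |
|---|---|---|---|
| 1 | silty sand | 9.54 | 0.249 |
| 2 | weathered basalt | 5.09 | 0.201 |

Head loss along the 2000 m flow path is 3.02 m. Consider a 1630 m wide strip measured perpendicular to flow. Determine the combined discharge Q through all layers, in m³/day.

8.36

Flow is parallel to layering, so each bed carries its own Darcy discharge and the transmissivities add.
Σ(K_i·b_i) = 0.249×9.54 + 0.201×5.09 = 3.399 m²/day.
Hydraulic gradient i = Δh / L = 3.02 / 2000 = 0.001510.
Q = Σ(K_i·b_i) · W · i = 3.399 × 1630 × 0.001510 = 8.365 m³/day.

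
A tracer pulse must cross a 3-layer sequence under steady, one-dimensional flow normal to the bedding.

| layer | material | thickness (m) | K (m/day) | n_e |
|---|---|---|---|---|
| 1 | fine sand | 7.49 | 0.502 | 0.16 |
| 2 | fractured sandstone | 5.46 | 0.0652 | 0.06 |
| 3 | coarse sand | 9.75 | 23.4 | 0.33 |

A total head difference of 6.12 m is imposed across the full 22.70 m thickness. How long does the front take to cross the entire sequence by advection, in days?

76.8

With flow normal to the layers, continuity requires the same specific discharge q through every layer.
Σ(b_i/K_i) = 7.49/0.502 + 5.46/0.0652 + 9.75/23.4 = 99.08 d.
q = Δh / Σ(b_i/K_i) = 6.12 / 99.08 = 0.06177 m/day.
In each layer the seepage velocity is v_i = q/n_i, so the layer transit time is t_i = b_i·n_i / q:
  layer 1 (fine sand): t_1 = 7.49 × 0.16 / 0.06177 = 19.40 d
  layer 2 (fractured sandstone): t_2 = 5.46 × 0.06 / 0.06177 = 5.304 d
  layer 3 (coarse sand): t_3 = 9.75 × 0.33 / 0.06177 = 52.09 d
Total t = Σ t_i = 76.79 days.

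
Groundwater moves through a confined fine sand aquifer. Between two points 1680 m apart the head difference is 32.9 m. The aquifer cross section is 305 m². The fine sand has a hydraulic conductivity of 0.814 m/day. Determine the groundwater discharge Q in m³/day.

4.86

Hydraulic gradient i = Δh / L = 32.9 / 1680 = 0.01958.
Darcy's law: Q = K · A · i = 0.8140 × 305.0 × 0.01958 = 4.862 m³/day.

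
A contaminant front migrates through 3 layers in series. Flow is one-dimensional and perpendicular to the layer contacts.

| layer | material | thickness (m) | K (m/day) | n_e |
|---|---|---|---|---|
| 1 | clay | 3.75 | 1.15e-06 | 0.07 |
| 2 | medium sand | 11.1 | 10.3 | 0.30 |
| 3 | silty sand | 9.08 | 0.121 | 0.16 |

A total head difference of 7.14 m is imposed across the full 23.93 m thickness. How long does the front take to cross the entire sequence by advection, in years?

With flow normal to the layers, continuity requires the same specific discharge q through every layer.
Σ(b_i/K_i) = 3.75/1.15e-06 + 11.1/10.3 + 9.08/0.121 = 3.261e+06 d.
q = Δh / Σ(b_i/K_i) = 7.14 / 3.261e+06 = 2.190e-06 m/day.
In each layer the seepage velocity is v_i = q/n_i, so the layer transit time is t_i = b_i·n_i / q:
  layer 1 (clay): t_1 = 3.75 × 0.07 / 2.190e-06 = 1.199e+05 d
  layer 2 (medium sand): t_2 = 11.1 × 0.30 / 2.190e-06 = 1.521e+06 d
  layer 3 (silty sand): t_3 = 9.08 × 0.16 / 2.190e-06 = 6.635e+05 d
Total t = Σ t_i = 2.304e+06 days = 6309 years.

6310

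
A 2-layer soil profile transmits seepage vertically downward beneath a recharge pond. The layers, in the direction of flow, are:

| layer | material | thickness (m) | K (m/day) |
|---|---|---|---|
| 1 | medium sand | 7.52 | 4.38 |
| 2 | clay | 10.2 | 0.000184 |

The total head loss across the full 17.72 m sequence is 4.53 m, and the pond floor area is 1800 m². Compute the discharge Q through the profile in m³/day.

0.147

Flow is perpendicular to layering, so the layers act in series and the equivalent K is the thickness-weighted harmonic mean.
Total thickness L = 7.52 + 10.2 = 17.72 m.
Σ(b_i/K_i) = 7.52/4.38 + 10.2/0.000184 = 55436 d.
K_eq = L / Σ(b_i/K_i) = 17.72 / 55436 = 0.0003196 m/day.
Q = K_eq · A · (Δh/L) = 0.0003196 × 1800 × (4.53/17.72) = 0.1471 m³/day.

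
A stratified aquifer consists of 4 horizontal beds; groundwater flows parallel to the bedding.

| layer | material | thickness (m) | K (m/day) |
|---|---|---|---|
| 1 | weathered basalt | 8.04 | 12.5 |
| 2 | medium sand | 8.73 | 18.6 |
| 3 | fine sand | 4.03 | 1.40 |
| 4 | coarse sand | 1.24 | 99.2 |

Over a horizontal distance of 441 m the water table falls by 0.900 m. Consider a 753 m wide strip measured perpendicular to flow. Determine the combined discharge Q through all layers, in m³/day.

Flow is parallel to layering, so each bed carries its own Darcy discharge and the transmissivities add.
Σ(K_i·b_i) = 12.5×8.04 + 18.6×8.73 + 1.40×4.03 + 99.2×1.24 = 391.5 m²/day.
Hydraulic gradient i = Δh / L = 0.900 / 441 = 0.002041.
Q = Σ(K_i·b_i) · W · i = 391.5 × 753 × 0.002041 = 601.7 m³/day.

602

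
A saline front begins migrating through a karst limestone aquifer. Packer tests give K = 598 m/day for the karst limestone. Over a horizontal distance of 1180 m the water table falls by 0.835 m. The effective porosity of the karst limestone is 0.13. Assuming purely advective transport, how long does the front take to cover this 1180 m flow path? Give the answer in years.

Hydraulic gradient i = Δh / L = 0.835 / 1180 = 0.0007076.
Darcy flux q = K · i = 598.0 × 0.0007076 = 0.4232 m/day.
Seepage velocity v = q / n_e = 0.4232 / 0.13 = 3.255 m/day.
Travel time t = L / v = 1180 / 3.255 = 362.5 days = 0.9925 years.

0.992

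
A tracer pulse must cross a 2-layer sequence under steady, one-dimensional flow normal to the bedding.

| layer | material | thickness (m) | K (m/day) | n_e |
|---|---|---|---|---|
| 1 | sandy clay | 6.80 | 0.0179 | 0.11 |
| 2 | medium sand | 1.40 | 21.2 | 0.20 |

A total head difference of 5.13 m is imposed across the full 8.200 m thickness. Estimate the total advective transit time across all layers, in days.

76.1

With flow normal to the layers, continuity requires the same specific discharge q through every layer.
Σ(b_i/K_i) = 6.80/0.0179 + 1.40/21.2 = 380.0 d.
q = Δh / Σ(b_i/K_i) = 5.13 / 380.0 = 0.01350 m/day.
In each layer the seepage velocity is v_i = q/n_i, so the layer transit time is t_i = b_i·n_i / q:
  layer 1 (sandy clay): t_1 = 6.80 × 0.11 / 0.01350 = 55.40 d
  layer 2 (medium sand): t_2 = 1.40 × 0.20 / 0.01350 = 20.74 d
Total t = Σ t_i = 76.14 days.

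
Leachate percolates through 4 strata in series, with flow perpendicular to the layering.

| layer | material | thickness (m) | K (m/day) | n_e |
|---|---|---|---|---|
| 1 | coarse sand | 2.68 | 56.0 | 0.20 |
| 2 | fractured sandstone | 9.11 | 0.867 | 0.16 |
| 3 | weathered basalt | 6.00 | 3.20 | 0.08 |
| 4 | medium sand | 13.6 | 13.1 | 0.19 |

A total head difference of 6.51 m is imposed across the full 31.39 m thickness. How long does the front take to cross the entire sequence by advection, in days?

10.5

With flow normal to the layers, continuity requires the same specific discharge q through every layer.
Σ(b_i/K_i) = 2.68/56.0 + 9.11/0.867 + 6.00/3.20 + 13.6/13.1 = 13.47 d.
q = Δh / Σ(b_i/K_i) = 6.51 / 13.47 = 0.4833 m/day.
In each layer the seepage velocity is v_i = q/n_i, so the layer transit time is t_i = b_i·n_i / q:
  layer 1 (coarse sand): t_1 = 2.68 × 0.20 / 0.4833 = 1.109 d
  layer 2 (fractured sandstone): t_2 = 9.11 × 0.16 / 0.4833 = 3.016 d
  layer 3 (weathered basalt): t_3 = 6.00 × 0.08 / 0.4833 = 0.9931 d
  layer 4 (medium sand): t_4 = 13.6 × 0.19 / 0.4833 = 5.346 d
Total t = Σ t_i = 10.46 days.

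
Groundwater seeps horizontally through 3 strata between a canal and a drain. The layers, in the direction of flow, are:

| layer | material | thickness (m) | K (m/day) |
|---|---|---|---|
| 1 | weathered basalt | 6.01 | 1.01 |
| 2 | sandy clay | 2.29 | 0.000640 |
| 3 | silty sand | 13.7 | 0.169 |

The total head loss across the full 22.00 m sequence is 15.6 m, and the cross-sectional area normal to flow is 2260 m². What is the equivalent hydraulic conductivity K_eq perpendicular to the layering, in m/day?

Flow is perpendicular to layering, so the layers act in series and the equivalent K is the thickness-weighted harmonic mean.
Total thickness L = 6.01 + 2.29 + 13.7 = 22.00 m.
Σ(b_i/K_i) = 6.01/1.01 + 2.29/0.000640 + 13.7/0.169 = 3665 d.
K_eq = L / Σ(b_i/K_i) = 22.00 / 3665 = 0.006002 m/day.

0.00600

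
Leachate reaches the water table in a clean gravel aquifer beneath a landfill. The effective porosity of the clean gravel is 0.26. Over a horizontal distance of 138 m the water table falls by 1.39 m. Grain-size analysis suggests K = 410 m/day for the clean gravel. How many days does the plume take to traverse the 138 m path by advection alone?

Hydraulic gradient i = Δh / L = 1.39 / 138 = 0.01007.
Darcy flux q = K · i = 410.0 × 0.01007 = 4.130 m/day.
Seepage velocity v = q / n_e = 4.130 / 0.26 = 15.88 m/day.
Travel time t = L / v = 138 / 15.88 = 8.688 days.

8.69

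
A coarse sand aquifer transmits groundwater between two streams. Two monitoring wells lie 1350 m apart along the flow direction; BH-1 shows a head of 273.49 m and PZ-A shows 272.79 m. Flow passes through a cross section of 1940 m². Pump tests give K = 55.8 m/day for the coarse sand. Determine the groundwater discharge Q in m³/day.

Hydraulic gradient i = (273.49 − 272.79) / 1350 = 0.7 / 1350 = 0.0005185.
Darcy's law: Q = K · A · i = 55.80 × 1940 × 0.0005185 = 56.13 m³/day.

56.1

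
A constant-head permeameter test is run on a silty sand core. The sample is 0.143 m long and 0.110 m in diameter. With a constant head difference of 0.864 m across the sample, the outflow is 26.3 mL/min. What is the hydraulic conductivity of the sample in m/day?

0.660

Cross-sectional area A = π·(d/2)² = π × (0.110/2)² = 0.009503 m².
Convert discharge: 26.3 mL/min = 4.383e-07 m³/s.
Darcy's law rearranged: K = Q·L / (A·Δh) = 4.383e-07 × 0.143 / (0.009503 × 0.864) = 7.634e-06 m/s = 0.6596 m/day.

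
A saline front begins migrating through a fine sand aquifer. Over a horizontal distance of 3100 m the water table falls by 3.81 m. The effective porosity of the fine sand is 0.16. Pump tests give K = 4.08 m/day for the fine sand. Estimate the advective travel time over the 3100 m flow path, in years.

271

Hydraulic gradient i = Δh / L = 3.81 / 3100 = 0.001229.
Darcy flux q = K · i = 4.080 × 0.001229 = 0.005014 m/day.
Seepage velocity v = q / n_e = 0.005014 / 0.16 = 0.03134 m/day.
Travel time t = L / v = 3100 / 0.03134 = 98914 days = 270.8 years.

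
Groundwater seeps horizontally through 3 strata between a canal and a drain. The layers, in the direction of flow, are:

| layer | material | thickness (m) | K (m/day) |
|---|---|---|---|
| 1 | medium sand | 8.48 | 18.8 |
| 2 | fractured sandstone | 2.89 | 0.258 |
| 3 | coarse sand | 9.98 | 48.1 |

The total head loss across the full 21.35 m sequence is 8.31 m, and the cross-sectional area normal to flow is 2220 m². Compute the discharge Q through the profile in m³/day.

Flow is perpendicular to layering, so the layers act in series and the equivalent K is the thickness-weighted harmonic mean.
Total thickness L = 8.48 + 2.89 + 9.98 = 21.35 m.
Σ(b_i/K_i) = 8.48/18.8 + 2.89/0.258 + 9.98/48.1 = 11.86 d.
K_eq = L / Σ(b_i/K_i) = 21.35 / 11.86 = 1.800 m/day.
Q = K_eq · A · (Δh/L) = 1.800 × 2220 × (8.31/21.35) = 1555 m³/day.

1560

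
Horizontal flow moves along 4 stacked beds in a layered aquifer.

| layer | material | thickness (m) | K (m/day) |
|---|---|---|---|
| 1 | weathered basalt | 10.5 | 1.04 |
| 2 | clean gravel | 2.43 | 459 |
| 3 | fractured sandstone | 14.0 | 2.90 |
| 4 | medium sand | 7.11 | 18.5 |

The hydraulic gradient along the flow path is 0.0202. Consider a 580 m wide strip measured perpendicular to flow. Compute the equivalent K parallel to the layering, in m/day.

38.1

Flow is parallel to layering, so each bed carries its own Darcy discharge and the transmissivities add.
Σ(K_i·b_i) = 1.04×10.5 + 459×2.43 + 2.90×14.0 + 18.5×7.11 = 1298 m²/day.
Total thickness b = 34.04 m, so K_eq = Σ(K_i·b_i)/b = 38.14 m/day.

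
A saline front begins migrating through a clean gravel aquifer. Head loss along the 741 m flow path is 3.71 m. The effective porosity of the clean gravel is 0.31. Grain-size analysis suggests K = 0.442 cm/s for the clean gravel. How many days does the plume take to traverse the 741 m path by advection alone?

Convert K: 0.442 cm/s × 864 = 381.9 m/day.
Hydraulic gradient i = Δh / L = 3.71 / 741 = 0.005007.
Darcy flux q = K · i = 381.9 × 0.005007 = 1.912 m/day.
Seepage velocity v = q / n_e = 1.912 / 0.31 = 6.168 m/day.
Travel time t = L / v = 741 / 6.168 = 120.1 days.

120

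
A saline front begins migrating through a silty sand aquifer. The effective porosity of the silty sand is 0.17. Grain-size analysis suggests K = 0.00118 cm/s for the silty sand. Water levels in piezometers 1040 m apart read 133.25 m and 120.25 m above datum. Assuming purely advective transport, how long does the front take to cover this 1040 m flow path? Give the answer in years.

38.0

Convert K: 0.00118 cm/s × 864 = 1.020 m/day.
Hydraulic gradient i = (133.25 − 120.25) / 1040 = 13 / 1040 = 0.01250.
Darcy flux q = K · i = 1.020 × 0.01250 = 0.01274 m/day.
Seepage velocity v = q / n_e = 0.01274 / 0.17 = 0.07496 m/day.
Travel time t = L / v = 1040 / 0.07496 = 13873 days = 37.98 years.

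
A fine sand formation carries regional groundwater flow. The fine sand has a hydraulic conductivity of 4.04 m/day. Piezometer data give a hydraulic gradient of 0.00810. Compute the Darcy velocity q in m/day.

Hydraulic gradient i = 0.00810.
Specific discharge q = K · i = 4.040 × 0.008100 = 0.03272 m/day.

0.0327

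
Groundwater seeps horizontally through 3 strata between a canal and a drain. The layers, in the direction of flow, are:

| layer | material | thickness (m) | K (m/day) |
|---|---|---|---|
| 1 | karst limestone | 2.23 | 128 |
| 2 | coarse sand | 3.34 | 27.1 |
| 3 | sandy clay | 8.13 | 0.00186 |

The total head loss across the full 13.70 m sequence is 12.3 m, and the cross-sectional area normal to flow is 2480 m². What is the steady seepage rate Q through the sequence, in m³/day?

6.98

Flow is perpendicular to layering, so the layers act in series and the equivalent K is the thickness-weighted harmonic mean.
Total thickness L = 2.23 + 3.34 + 8.13 = 13.70 m.
Σ(b_i/K_i) = 2.23/128 + 3.34/27.1 + 8.13/0.00186 = 4371 d.
K_eq = L / Σ(b_i/K_i) = 13.70 / 4371 = 0.003134 m/day.
Q = K_eq · A · (Δh/L) = 0.003134 × 2480 × (12.3/13.70) = 6.979 m³/day.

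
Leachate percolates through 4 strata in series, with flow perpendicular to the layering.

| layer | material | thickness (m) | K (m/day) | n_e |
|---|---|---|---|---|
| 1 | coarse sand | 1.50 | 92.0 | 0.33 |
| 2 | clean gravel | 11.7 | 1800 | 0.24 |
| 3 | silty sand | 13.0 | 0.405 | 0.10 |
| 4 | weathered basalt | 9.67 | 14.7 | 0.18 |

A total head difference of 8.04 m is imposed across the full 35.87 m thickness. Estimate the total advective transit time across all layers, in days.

25.9

With flow normal to the layers, continuity requires the same specific discharge q through every layer.
Σ(b_i/K_i) = 1.50/92.0 + 11.7/1800 + 13.0/0.405 + 9.67/14.7 = 32.78 d.
q = Δh / Σ(b_i/K_i) = 8.04 / 32.78 = 0.2453 m/day.
In each layer the seepage velocity is v_i = q/n_i, so the layer transit time is t_i = b_i·n_i / q:
  layer 1 (coarse sand): t_1 = 1.50 × 0.33 / 0.2453 = 2.018 d
  layer 2 (clean gravel): t_2 = 11.7 × 0.24 / 0.2453 = 11.45 d
  layer 3 (silty sand): t_3 = 13.0 × 0.10 / 0.2453 = 5.300 d
  layer 4 (weathered basalt): t_4 = 9.67 × 0.18 / 0.2453 = 7.096 d
Total t = Σ t_i = 25.86 days.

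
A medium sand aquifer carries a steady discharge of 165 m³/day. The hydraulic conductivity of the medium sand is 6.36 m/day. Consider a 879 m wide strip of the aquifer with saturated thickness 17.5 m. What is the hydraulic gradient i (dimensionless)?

Cross-sectional area A = 879 × 17.5 = 15382 m².
From Q = K·A·i, i = Q / (K·A) = 165 / (6.360 × 15382) = 0.001687.

0.00169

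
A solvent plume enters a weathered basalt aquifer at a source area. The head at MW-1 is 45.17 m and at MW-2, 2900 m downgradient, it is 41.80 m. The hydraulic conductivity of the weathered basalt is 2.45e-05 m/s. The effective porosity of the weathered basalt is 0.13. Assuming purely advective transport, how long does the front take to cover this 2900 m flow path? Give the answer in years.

Convert K: 2.45e-05 m/s × 86400 = 2.117 m/day.
Hydraulic gradient i = (45.17 − 41.80) / 2900 = 3.37 / 2900 = 0.001162.
Darcy flux q = K · i = 2.117 × 0.001162 = 0.002460 m/day.
Seepage velocity v = q / n_e = 0.002460 / 0.13 = 0.01892 m/day.
Travel time t = L / v = 2900 / 0.01892 = 1.533e+05 days = 419.6 years.

420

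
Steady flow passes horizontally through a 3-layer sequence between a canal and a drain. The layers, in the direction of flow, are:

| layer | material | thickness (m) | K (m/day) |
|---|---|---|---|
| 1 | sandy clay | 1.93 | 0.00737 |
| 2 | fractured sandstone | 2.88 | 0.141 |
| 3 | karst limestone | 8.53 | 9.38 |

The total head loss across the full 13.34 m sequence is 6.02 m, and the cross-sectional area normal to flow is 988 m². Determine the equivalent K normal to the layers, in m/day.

Flow is perpendicular to layering, so the layers act in series and the equivalent K is the thickness-weighted harmonic mean.
Total thickness L = 1.93 + 2.88 + 8.53 = 13.34 m.
Σ(b_i/K_i) = 1.93/0.00737 + 2.88/0.141 + 8.53/9.38 = 283.2 d.
K_eq = L / Σ(b_i/K_i) = 13.34 / 283.2 = 0.04710 m/day.

0.0471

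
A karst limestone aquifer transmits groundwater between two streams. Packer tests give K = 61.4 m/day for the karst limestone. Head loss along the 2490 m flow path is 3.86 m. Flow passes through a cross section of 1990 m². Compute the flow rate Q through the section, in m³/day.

189

Hydraulic gradient i = Δh / L = 3.86 / 2490 = 0.001550.
Darcy's law: Q = K · A · i = 61.40 × 1990 × 0.001550 = 189.4 m³/day.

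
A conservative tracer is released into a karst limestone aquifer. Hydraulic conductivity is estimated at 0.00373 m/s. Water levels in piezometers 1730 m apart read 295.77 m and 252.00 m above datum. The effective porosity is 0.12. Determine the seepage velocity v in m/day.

67.9

Convert K: 0.00373 m/s × 86400 = 322.3 m/day.
Hydraulic gradient i = (295.77 − 252.00) / 1730 = 43.77 / 1730 = 0.02530.
Darcy flux q = K · i = 322.3 × 0.02530 = 8.154 m/day.
Seepage velocity v = q / n_e = 8.154 / 0.12 = 67.95 m/day.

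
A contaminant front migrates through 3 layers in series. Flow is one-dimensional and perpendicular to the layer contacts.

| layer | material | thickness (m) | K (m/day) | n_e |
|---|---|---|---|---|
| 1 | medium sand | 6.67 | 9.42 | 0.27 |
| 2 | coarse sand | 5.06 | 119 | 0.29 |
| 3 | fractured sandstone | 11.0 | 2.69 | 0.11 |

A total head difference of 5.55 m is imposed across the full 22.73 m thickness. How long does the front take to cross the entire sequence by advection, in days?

3.91

With flow normal to the layers, continuity requires the same specific discharge q through every layer.
Σ(b_i/K_i) = 6.67/9.42 + 5.06/119 + 11.0/2.69 = 4.840 d.
q = Δh / Σ(b_i/K_i) = 5.55 / 4.840 = 1.147 m/day.
In each layer the seepage velocity is v_i = q/n_i, so the layer transit time is t_i = b_i·n_i / q:
  layer 1 (medium sand): t_1 = 6.67 × 0.27 / 1.147 = 1.570 d
  layer 2 (coarse sand): t_2 = 5.06 × 0.29 / 1.147 = 1.280 d
  layer 3 (fractured sandstone): t_3 = 11.0 × 0.11 / 1.147 = 1.055 d
Total t = Σ t_i = 3.905 days.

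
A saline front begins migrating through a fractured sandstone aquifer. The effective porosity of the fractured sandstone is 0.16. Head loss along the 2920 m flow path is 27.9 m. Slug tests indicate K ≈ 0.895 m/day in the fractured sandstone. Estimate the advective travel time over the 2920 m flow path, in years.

Hydraulic gradient i = Δh / L = 27.9 / 2920 = 0.009555.
Darcy flux q = K · i = 0.8950 × 0.009555 = 0.008552 m/day.
Seepage velocity v = q / n_e = 0.008552 / 0.16 = 0.05345 m/day.
Travel time t = L / v = 2920 / 0.05345 = 54633 days = 149.6 years.

150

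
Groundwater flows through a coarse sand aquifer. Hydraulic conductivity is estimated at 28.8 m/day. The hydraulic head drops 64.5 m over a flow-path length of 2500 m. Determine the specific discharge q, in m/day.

0.743

Hydraulic gradient i = Δh / L = 64.5 / 2500 = 0.02580.
Specific discharge q = K · i = 28.80 × 0.02580 = 0.7430 m/day.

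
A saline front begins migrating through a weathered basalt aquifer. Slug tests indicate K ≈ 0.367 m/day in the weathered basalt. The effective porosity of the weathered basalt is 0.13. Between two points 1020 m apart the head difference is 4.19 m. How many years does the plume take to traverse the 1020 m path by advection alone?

241

Hydraulic gradient i = Δh / L = 4.19 / 1020 = 0.004108.
Darcy flux q = K · i = 0.3670 × 0.004108 = 0.001508 m/day.
Seepage velocity v = q / n_e = 0.001508 / 0.13 = 0.01160 m/day.
Travel time t = L / v = 1020 / 0.01160 = 87956 days = 240.8 years.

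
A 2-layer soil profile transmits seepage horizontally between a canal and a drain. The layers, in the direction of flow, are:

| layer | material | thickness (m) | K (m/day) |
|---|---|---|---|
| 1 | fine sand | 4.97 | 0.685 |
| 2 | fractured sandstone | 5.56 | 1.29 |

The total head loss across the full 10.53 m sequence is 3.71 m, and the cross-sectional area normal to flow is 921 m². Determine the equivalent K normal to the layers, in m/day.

Flow is perpendicular to layering, so the layers act in series and the equivalent K is the thickness-weighted harmonic mean.
Total thickness L = 4.97 + 5.56 = 10.53 m.
Σ(b_i/K_i) = 4.97/0.685 + 5.56/1.29 = 11.57 d.
K_eq = L / Σ(b_i/K_i) = 10.53 / 11.57 = 0.9105 m/day.

0.910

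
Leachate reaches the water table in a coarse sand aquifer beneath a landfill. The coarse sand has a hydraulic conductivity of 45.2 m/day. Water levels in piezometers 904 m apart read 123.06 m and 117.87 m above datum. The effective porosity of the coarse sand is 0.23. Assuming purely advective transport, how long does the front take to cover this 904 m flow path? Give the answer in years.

Hydraulic gradient i = (123.06 − 117.87) / 904 = 5.19 / 904 = 0.005741.
Darcy flux q = K · i = 45.20 × 0.005741 = 0.2595 m/day.
Seepage velocity v = q / n_e = 0.2595 / 0.23 = 1.128 m/day.
Travel time t = L / v = 904 / 1.128 = 801.2 days = 2.194 years.

2.19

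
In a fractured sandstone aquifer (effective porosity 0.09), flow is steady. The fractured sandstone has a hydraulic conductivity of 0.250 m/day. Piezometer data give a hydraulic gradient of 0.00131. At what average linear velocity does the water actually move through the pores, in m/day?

0.00364

Hydraulic gradient i = 0.00131.
Darcy flux q = K · i = 0.2500 × 0.001310 = 0.0003275 m/day.
Seepage velocity v = q / n_e = 0.0003275 / 0.09 = 0.003639 m/day.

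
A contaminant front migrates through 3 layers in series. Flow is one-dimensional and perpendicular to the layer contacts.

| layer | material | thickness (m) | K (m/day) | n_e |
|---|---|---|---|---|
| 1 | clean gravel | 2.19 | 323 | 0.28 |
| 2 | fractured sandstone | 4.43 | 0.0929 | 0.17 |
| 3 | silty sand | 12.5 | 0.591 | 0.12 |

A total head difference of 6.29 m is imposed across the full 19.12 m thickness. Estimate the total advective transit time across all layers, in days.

31.4

With flow normal to the layers, continuity requires the same specific discharge q through every layer.
Σ(b_i/K_i) = 2.19/323 + 4.43/0.0929 + 12.5/0.591 = 68.84 d.
q = Δh / Σ(b_i/K_i) = 6.29 / 68.84 = 0.09137 m/day.
In each layer the seepage velocity is v_i = q/n_i, so the layer transit time is t_i = b_i·n_i / q:
  layer 1 (clean gravel): t_1 = 2.19 × 0.28 / 0.09137 = 6.711 d
  layer 2 (fractured sandstone): t_2 = 4.43 × 0.17 / 0.09137 = 8.243 d
  layer 3 (silty sand): t_3 = 12.5 × 0.12 / 0.09137 = 16.42 d
Total t = Σ t_i = 31.37 days.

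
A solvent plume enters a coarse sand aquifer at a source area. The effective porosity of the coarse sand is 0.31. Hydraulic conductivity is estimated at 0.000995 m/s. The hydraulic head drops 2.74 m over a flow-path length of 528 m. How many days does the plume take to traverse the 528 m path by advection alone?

367

Convert K: 0.000995 m/s × 86400 = 85.97 m/day.
Hydraulic gradient i = Δh / L = 2.74 / 528 = 0.005189.
Darcy flux q = K · i = 85.97 × 0.005189 = 0.4461 m/day.
Seepage velocity v = q / n_e = 0.4461 / 0.31 = 1.439 m/day.
Travel time t = L / v = 528 / 1.439 = 366.9 days.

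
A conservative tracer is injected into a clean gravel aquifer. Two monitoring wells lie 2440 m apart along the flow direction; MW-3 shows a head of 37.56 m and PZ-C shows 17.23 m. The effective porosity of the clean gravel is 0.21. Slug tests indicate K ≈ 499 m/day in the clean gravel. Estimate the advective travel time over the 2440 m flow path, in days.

Hydraulic gradient i = (37.56 − 17.23) / 2440 = 20.33 / 2440 = 0.008332.
Darcy flux q = K · i = 499.0 × 0.008332 = 4.158 m/day.
Seepage velocity v = q / n_e = 4.158 / 0.21 = 19.80 m/day.
Travel time t = L / v = 2440 / 19.80 = 123.2 days.

123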